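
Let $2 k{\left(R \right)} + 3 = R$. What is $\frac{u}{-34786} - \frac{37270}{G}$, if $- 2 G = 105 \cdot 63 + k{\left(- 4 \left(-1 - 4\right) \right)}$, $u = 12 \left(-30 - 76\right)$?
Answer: $\frac{2601373532}{230405071} \approx 11.29$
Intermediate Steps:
$u = -1272$ ($u = 12 \left(-106\right) = -1272$)
$k{\left(R \right)} = - \frac{3}{2} + \frac{R}{2}$
$G = - \frac{13247}{4}$ ($G = - \frac{105 \cdot 63 - \left(\frac{3}{2} - \frac{\left(-4\right) \left(-1 - 4\right)}{2}\right)}{2} = - \frac{6615 - \left(\frac{3}{2} - \frac{\left(-4\right) \left(-5\right)}{2}\right)}{2} = - \frac{6615 + \left(- \frac{3}{2} + \frac{1}{2} \cdot 20\right)}{2} = - \frac{6615 + \left(- \frac{3}{2} + 10\right)}{2} = - \frac{6615 + \frac{17}{2}}{2} = \left(- \frac{1}{2}\right) \frac{13247}{2} = - \frac{13247}{4} \approx -3311.8$)
$\frac{u}{-34786} - \frac{37270}{G} = - \frac{1272}{-34786} - \frac{37270}{- \frac{13247}{4}} = \left(-1272\right) \left(- \frac{1}{34786}\right) - - \frac{149080}{13247} = \frac{636}{17393} + \frac{149080}{13247} = \frac{2601373532}{230405071}$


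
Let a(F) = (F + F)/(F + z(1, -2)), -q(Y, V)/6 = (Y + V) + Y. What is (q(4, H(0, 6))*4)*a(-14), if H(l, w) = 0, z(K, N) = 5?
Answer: -1792/3 ≈ -597.33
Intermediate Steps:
q(Y, V) = -12*Y - 6*V (q(Y, V) = -6*((Y + V) + Y) = -6*((V + Y) + Y) = -6*(V + 2*Y) = -12*Y - 6*V)
a(F) = 2*F/(5 + F) (a(F) = (F + F)/(F + 5) = (2*F)/(5 + F) = 2*F/(5 + F))
(q(4, H(0, 6))*4)*a(-14) = ((-12*4 - 6*0)*4)*(2*(-14)/(5 - 14)) = ((-48 + 0)*4)*(2*(-14)/(-9)) = (-48*4)*(2*(-14)*(-⅑)) = -192*28/9 = -1792/3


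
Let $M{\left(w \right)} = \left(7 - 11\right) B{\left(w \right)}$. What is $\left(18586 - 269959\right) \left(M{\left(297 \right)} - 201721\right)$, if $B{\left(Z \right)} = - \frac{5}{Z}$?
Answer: $\frac{5020012404547}{99} \approx 5.0707 \cdot 10^{10}$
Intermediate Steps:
$M{\left(w \right)} = \frac{20}{w}$ ($M{\left(w \right)} = \left(7 - 11\right) \left(- \frac{5}{w}\right) = - 4 \left(- \frac{5}{w}\right) = \frac{20}{w}$)
$\left(18586 - 269959\right) \left(M{\left(297 \right)} - 201721\right) = \left(18586 - 269959\right) \left(\frac{20}{297} - 201721\right) = - 251373 \left(20 \cdot \frac{1}{297} - 201721\right) = - 251373 \left(\frac{20}{297} - 201721\right) = \left(-251373\right) \left(- \frac{59911117}{297}\right) = \frac{5020012404547}{99}$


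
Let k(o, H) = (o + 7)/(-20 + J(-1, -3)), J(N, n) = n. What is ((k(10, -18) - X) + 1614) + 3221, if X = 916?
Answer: 90120/23 ≈ 3918.3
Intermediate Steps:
k(o, H) = -7/23 - o/23 (k(o, H) = (o + 7)/(-20 - 3) = (7 + o)/(-23) = (7 + o)*(-1/23) = -7/23 - o/23)
((k(10, -18) - X) + 1614) + 3221 = (((-7/23 - 1/23*10) - 1*916) + 1614) + 3221 = (((-7/23 - 10/23) - 916) + 1614) + 3221 = ((-17/23 - 916) + 1614) + 3221 = (-21085/23 + 1614) + 3221 = 16037/23 + 3221 = 90120/23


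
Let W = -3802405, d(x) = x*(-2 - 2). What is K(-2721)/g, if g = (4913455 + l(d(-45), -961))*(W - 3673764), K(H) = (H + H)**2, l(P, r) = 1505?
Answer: -2467947/3062089299020 ≈ -8.0597e-7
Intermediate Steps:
d(x) = -4*x (d(x) = x*(-4) = -4*x)
K(H) = 4*H**2 (K(H) = (2*H)**2 = 4*H**2)
g = -36745071588240 (g = (4913455 + 1505)*(-3802405 - 3673764) = 4914960*(-7476169) = -36745071588240)
K(-2721)/g = (4*(-2721)**2)/(-36745071588240) = (4*7403841)*(-1/36745071588240) = 29615364*(-1/36745071588240) = -2467947/3062089299020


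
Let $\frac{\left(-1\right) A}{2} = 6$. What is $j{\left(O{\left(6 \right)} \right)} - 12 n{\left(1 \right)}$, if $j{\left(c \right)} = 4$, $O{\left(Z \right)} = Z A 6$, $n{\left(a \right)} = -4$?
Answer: $52$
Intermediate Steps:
$A = -12$ ($A = \left(-2\right) 6 = -12$)
$O{\left(Z \right)} = - 72 Z$ ($O{\left(Z \right)} = Z \left(-12\right) 6 = - 12 Z 6 = - 72 Z$)
$j{\left(O{\left(6 \right)} \right)} - 12 n{\left(1 \right)} = 4 - -48 = 4 + 48 = 52$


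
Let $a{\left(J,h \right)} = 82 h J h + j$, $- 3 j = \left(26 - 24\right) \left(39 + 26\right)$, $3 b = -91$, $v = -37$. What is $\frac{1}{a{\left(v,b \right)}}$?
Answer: $- \frac{9}{25124944} \approx -3.5821 \cdot 10^{-7}$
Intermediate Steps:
$b = - \frac{91}{3}$ ($b = \frac{1}{3} \left(-91\right) = - \frac{91}{3} \approx -30.333$)
$j = - \frac{130}{3}$ ($j = - \frac{\left(26 - 24\right) \left(39 + 26\right)}{3} = - \frac{2 \cdot 65}{3} = \left(- \frac{1}{3}\right) 130 = - \frac{130}{3} \approx -43.333$)
$a{\left(J,h \right)} = - \frac{130}{3} + 82 J h^{2}$ ($a{\left(J,h \right)} = 82 h J h - \frac{130}{3} = 82 J h h - \frac{130}{3} = 82 J h^{2} - \frac{130}{3} = - \frac{130}{3} + 82 J h^{2}$)
$\frac{1}{a{\left(v,b \right)}} = \frac{1}{- \frac{130}{3} + 82 \left(-37\right) \left(- \frac{91}{3}\right)^{2}} = \frac{1}{- \frac{130}{3} + 82 \left(-37\right) \frac{8281}{9}} = \frac{1}{- \frac{130}{3} - \frac{25124554}{9}} = \frac{1}{- \frac{25124944}{9}} = - \frac{9}{25124944}$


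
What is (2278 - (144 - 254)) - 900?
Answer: 1488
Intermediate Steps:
(2278 - (144 - 254)) - 900 = (2278 - 1*(-110)) - 900 = (2278 + 110) - 900 = 2388 - 900 = 1488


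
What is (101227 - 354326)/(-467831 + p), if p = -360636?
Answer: 253099/828467 ≈ 0.30550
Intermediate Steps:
(101227 - 354326)/(-467831 + p) = (101227 - 354326)/(-467831 - 360636) = -253099/(-828467) = -253099*(-1/828467) = 253099/828467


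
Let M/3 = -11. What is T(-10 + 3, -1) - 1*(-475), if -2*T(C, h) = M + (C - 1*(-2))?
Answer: 494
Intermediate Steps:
M = -33 (M = 3*(-11) = -33)
T(C, h) = 31/2 - C/2 (T(C, h) = -(-33 + (C - 1*(-2)))/2 = -(-33 + (C + 2))/2 = -(-33 + (2 + C))/2 = -(-31 + C)/2 = 31/2 - C/2)
T(-10 + 3, -1) - 1*(-475) = (31/2 - (-10 + 3)/2) - 1*(-475) = (31/2 - 1/2*(-7)) + 475 = (31/2 + 7/2) + 475 = 19 + 475 = 494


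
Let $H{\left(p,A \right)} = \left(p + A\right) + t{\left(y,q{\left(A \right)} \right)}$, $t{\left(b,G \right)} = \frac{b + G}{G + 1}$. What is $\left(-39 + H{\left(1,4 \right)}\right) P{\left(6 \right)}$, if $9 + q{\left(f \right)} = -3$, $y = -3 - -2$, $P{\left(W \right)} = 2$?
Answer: $- \frac{722}{11} \approx -65.636$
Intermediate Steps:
$y = -1$ ($y = -3 + 2 = -1$)
$q{\left(f \right)} = -12$ ($q{\left(f \right)} = -9 - 3 = -12$)
$t{\left(b,G \right)} = \frac{G + b}{1 + G}$
$H{\left(p,A \right)} = \frac{13}{11} + A + p$ ($H{\left(p,A \right)} = \left(p + A\right) + \frac{-12 - 1}{1 - 12} = \left(A + p\right) + \frac{1}{-11} \left(-13\right) = \left(A + p\right) - - \frac{13}{11} = \left(A + p\right) + \frac{13}{11} = \frac{13}{11} + A + p$)
$\left(-39 + H{\left(1,4 \right)}\right) P{\left(6 \right)} = \left(-39 + \left(\frac{13}{11} + 4 + 1\right)\right) 2 = \left(-39 + \frac{68}{11}\right) 2 = \left(- \frac{361}{11}\right) 2 = - \frac{722}{11}$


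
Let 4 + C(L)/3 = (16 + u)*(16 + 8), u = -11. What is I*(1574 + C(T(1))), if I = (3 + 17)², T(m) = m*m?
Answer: 768800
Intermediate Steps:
T(m) = m²
C(L) = 348 (C(L) = -12 + 3*((16 - 11)*(16 + 8)) = -12 + 3*(5*24) = -12 + 3*120 = -12 + 360 = 348)
I = 400 (I = 20² = 400)
I*(1574 + C(T(1))) = 400*(1574 + 348) = 400*1922 = 768800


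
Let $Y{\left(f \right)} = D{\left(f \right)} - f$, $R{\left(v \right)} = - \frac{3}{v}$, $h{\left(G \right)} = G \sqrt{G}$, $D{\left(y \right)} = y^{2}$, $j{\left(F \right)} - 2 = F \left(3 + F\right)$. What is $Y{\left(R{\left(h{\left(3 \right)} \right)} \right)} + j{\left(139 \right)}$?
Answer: $\frac{59221}{3} + \frac{\sqrt{3}}{3} \approx 19741.0$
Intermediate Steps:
$j{\left(F \right)} = 2 + F \left(3 + F\right)$
$h{\left(G \right)} = G^{\frac{3}{2}}$
$Y{\left(f \right)} = f^{2} - f$
$Y{\left(R{\left(h{\left(3 \right)} \right)} \right)} + j{\left(139 \right)} = - \frac{3}{3^{\frac{3}{2}}} \left(-1 - \frac{3}{3^{\frac{3}{2}}}\right) + \left(2 + 139^{2} + 3 \cdot 139\right) = - \frac{3}{3 \sqrt{3}} \left(-1 - \frac{3}{3 \sqrt{3}}\right) + \left(2 + 19321 + 417\right) = - 3 \frac{\sqrt{3}}{9} \left(-1 - 3 \frac{\sqrt{3}}{9}\right) + 19740 = - \frac{\sqrt{3}}{3} \left(-1 - \frac{\sqrt{3}}{3}\right) + 19740 = - \frac{\sqrt{3} \left(-1 - \frac{\sqrt{3}}{3}\right)}{3} + 19740 = 19740 - \frac{\sqrt{3} \left(-1 - \frac{\sqrt{3}}{3}\right)}{3}$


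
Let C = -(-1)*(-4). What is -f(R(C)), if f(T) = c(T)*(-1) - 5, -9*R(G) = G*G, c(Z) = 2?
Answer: 7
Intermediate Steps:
C = -4 (C = -1*4 = -4)
R(G) = -G²/9 (R(G) = -G*G/9 = -G²/9)
f(T) = -7 (f(T) = 2*(-1) - 5 = -2 - 5 = -7)
-f(R(C)) = -1*(-7) = 7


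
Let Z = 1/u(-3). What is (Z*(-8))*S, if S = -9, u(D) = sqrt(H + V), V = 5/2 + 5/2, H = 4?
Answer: 24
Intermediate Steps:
V = 5 (V = 5*(1/2) + 5*(1/2) = 5/2 + 5/2 = 5)
u(D) = 3 (u(D) = sqrt(4 + 5) = sqrt(9) = 3)
Z = 1/3 ≈ 0.33333
(Z*(-8))*S = ((1/3)*(-8))*(-9) = -8/3*(-9) = 24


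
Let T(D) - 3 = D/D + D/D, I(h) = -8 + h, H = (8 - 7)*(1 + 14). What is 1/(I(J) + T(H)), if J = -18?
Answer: -1/21 ≈ -0.047619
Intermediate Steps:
H = 15 (H = 1*15 = 15)
T(D) = 5 (T(D) = 3 + (D/D + D/D) = 3 + (1 + 1) = 3 + 2 = 5)
1/(I(J) + T(H)) = 1/((-8 - 18) + 5) = 1/(-26 + 5) = 1/(-21) = -1/21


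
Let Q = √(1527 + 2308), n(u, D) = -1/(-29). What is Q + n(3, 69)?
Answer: 1/29 + √3835 ≈ 61.962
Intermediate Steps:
n(u, D) = 1/29 (n(u, D) = -1*(-1/29) = 1/29)
Q = √3835 ≈ 61.927
Q + n(3, 69) = √3835 + 1/29 = 1/29 + √3835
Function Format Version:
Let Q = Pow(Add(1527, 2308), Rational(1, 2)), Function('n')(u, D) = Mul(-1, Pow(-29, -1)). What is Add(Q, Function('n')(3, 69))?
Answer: Add(Rational(1, 29), Pow(3835, Rational(1, 2))) ≈ 61.962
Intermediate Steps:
Function('n')(u, D) = Rational(1, 29) (Function('n')(u, D) = Mul(-1, Rational(-1, 29)) = Rational(1, 29))
Q = Pow(3835, Rational(1, 2)) ≈ 61.927
Add(Q, Function('n')(3, 69)) = Add(Pow(3835, Rational(1, 2)), Rational(1, 29)) = Add(Rational(1, 29), Pow(3835, Rational(1, 2)))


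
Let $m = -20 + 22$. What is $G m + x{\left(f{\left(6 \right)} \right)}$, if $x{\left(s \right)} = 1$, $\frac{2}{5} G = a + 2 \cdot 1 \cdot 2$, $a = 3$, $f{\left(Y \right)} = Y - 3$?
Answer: $36$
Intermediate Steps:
$f{\left(Y \right)} = -3 + Y$ ($f{\left(Y \right)} = Y - 3 = -3 + Y$)
$m = 2$
$G = \frac{35}{2}$ ($G = \frac{5 \left(3 + 2 \cdot 1 \cdot 2\right)}{2} = \frac{5 \left(3 + 2 \cdot 2\right)}{2} = \frac{5 \left(3 + 4\right)}{2} = \frac{5}{2} \cdot 7 = \frac{35}{2} \approx 17.5$)
$G m + x{\left(f{\left(6 \right)} \right)} = \frac{35}{2} \cdot 2 + 1 = 35 + 1 = 36$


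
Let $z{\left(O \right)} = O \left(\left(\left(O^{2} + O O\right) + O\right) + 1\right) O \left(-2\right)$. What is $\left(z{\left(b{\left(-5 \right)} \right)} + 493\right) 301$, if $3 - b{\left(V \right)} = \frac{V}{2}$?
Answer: $- \frac{2143421}{2} \approx -1.0717 \cdot 10^{6}$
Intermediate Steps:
$b{\left(V \right)} = 3 - \frac{V}{2}$
$z{\left(O \right)} = - 2 O^{2} \left(1 + O + 2 O^{2}\right)$ ($z{\left(O \right)} = O \left(\left(\left(O^{2} + O^{2}\right) + O\right) + 1\right) O \left(-2\right) = O \left(\left(2 O^{2} + O\right) + 1\right) O \left(-2\right) = O \left(\left(O + 2 O^{2}\right) + 1\right) O \left(-2\right) = O \left(1 + O + 2 O^{2}\right) O \left(-2\right) = O^{2} \left(1 + O + 2 O^{2}\right) \left(-2\right) = - 2 O^{2} \left(1 + O + 2 O^{2}\right)$)
$\left(z{\left(b{\left(-5 \right)} \right)} + 493\right) 301 = \left(2 \left(3 - - \frac{5}{2}\right)^{2} \left(-1 - \left(3 - - \frac{5}{2}\right) - 2 \left(3 - - \frac{5}{2}\right)^{2}\right) + 493\right) 301 = \left(2 \left(3 + \frac{5}{2}\right)^{2} \left(-1 - \left(3 + \frac{5}{2}\right) - 2 \left(3 + \frac{5}{2}\right)^{2}\right) + 493\right) 301 = \left(2 \left(\frac{11}{2}\right)^{2} \left(-1 - \frac{11}{2} - 2 \left(\frac{11}{2}\right)^{2}\right) + 493\right) 301 = \left(2 \cdot \frac{121}{4} \left(-1 - \frac{11}{2} - \frac{121}{2}\right) + 493\right) 301 = \left(2 \cdot \frac{121}{4} \left(-67\right) + 493\right) 301 = \left(- \frac{8107}{2} + 493\right) 301 = \left(- \frac{7121}{2}\right) 301 = - \frac{2143421}{2}$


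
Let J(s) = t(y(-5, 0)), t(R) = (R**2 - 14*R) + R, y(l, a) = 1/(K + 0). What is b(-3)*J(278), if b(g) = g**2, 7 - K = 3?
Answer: -459/16 ≈ -28.688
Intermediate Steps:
K = 4 (K = 7 - 1*3 = 7 - 3 = 4)
y(l, a) = 1/4 (y(l, a) = 1/(4 + 0) = 1/4)
t(R) = R**2 - 13*R
J(s) = -51/16 (J(s) = (-13 + 1/4)/4 = (1/4)*(-51/4) = -51/16)
b(-3)*J(278) = (-3)**2*(-51/16) = 9*(-51/16) = -459/16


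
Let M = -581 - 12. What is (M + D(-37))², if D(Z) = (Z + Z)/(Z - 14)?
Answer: 910168561/2601 ≈ 3.4993e+5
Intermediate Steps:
M = -593
D(Z) = 2*Z/(-14 + Z) (D(Z) = (2*Z)/(-14 + Z) = 2*Z/(-14 + Z))
(M + D(-37))² = (-593 + 2*(-37)/(-14 - 37))² = (-593 + 2*(-37)/(-51))² = (-593 + 2*(-37)*(-1/51))² = (-593 + 74/51)² = (-30169/51)² = 910168561/2601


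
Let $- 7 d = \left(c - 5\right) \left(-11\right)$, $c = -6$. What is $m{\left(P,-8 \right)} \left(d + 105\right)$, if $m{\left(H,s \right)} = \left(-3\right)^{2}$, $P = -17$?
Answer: $\frac{5526}{7} \approx 789.43$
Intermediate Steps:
$m{\left(H,s \right)} = 9$
$d = - \frac{121}{7}$ ($d = - \frac{\left(-6 - 5\right) \left(-11\right)}{7} = - \frac{\left(-11\right) \left(-11\right)}{7} = \left(- \frac{1}{7}\right) 121 = - \frac{121}{7} \approx -17.286$)
$m{\left(P,-8 \right)} \left(d + 105\right) = 9 \left(- \frac{121}{7} + 105\right) = 9 \cdot \frac{614}{7} = \frac{5526}{7}$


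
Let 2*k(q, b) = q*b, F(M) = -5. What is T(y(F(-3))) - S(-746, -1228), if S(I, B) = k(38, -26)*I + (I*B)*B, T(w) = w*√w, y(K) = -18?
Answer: 1124587540 - 54*I*√2 ≈ 1.1246e+9 - 76.368*I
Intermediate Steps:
T(w) = w^(3/2)
k(q, b) = b*q/2 (k(q, b) = (q*b)/2 = (b*q)/2 = b*q/2)
S(I, B) = -494*I + I*B² (S(I, B) = ((½)*(-26)*38)*I + (I*B)*B = -494*I + (B*I)*B = -494*I + I*B²)
T(y(F(-3))) - S(-746, -1228) = (-18)^(3/2) - (-746)*(-494 + (-1228)²) = -54*I*√2 - (-746)*(-494 + 1507984) = -54*I*√2 - (-746)*1507490 = -54*I*√2 - 1*(-1124587540) = -54*I*√2 + 1124587540 = 1124587540 - 54*I*√2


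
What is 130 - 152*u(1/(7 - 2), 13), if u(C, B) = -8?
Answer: 1346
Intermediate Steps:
130 - 152*u(1/(7 - 2), 13) = 130 - 152*(-8) = 130 + 1216 = 1346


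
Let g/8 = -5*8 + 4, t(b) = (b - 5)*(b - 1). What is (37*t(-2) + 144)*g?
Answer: -265248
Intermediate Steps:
t(b) = (-1 + b)*(-5 + b) (t(b) = (-5 + b)*(-1 + b) = (-1 + b)*(-5 + b))
g = -288 (g = 8*(-5*8 + 4) = 8*(-40 + 4) = 8*(-36) = -288)
(37*t(-2) + 144)*g = (37*(5 + (-2)² - 6*(-2)) + 144)*(-288) = (37*(5 + 4 + 12) + 144)*(-288) = (37*21 + 144)*(-288) = (777 + 144)*(-288) = 921*(-288) = -265248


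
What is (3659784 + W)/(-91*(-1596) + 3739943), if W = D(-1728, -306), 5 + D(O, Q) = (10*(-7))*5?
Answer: 85103/90353 ≈ 0.94189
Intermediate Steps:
D(O, Q) = -355 (D(O, Q) = -5 + (10*(-7))*5 = -5 - 70*5 = -5 - 350 = -355)
W = -355
(3659784 + W)/(-91*(-1596) + 3739943) = (3659784 - 355)/(-91*(-1596) + 3739943) = 3659429/(145236 + 3739943) = 3659429/3885179 = 3659429*(1/3885179) = 85103/90353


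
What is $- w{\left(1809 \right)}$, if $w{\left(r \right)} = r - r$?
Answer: $0$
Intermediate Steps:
$w{\left(r \right)} = 0$
$- w{\left(1809 \right)} = \left(-1\right) 0 = 0$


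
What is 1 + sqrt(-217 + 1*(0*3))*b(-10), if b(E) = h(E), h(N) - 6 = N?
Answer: 1 - 4*I*sqrt(217) ≈ 1.0 - 58.924*I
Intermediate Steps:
h(N) = 6 + N
b(E) = 6 + E
1 + sqrt(-217 + 1*(0*3))*b(-10) = 1 + sqrt(-217 + 1*(0*3))*(6 - 10) = 1 + sqrt(-217 + 1*0)*(-4) = 1 + sqrt(-217 + 0)*(-4) = 1 + sqrt(-217)*(-4) = 1 + (I*sqrt(217))*(-4) = 1 - 4*I*sqrt(217)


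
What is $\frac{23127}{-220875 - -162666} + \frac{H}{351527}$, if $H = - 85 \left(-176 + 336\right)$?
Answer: $- \frac{2973802443}{6820678381} \approx -0.436$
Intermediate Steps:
$H = -13600$ ($H = \left(-85\right) 160 = -13600$)
$\frac{23127}{-220875 - -162666} + \frac{H}{351527} = \frac{23127}{-220875 - -162666} - \frac{13600}{351527} = \frac{23127}{-220875 + 162666} - \frac{13600}{351527} = \frac{23127}{-58209} - \frac{13600}{351527} = 23127 \left(- \frac{1}{58209}\right) - \frac{13600}{351527} = - \frac{7709}{19403} - \frac{13600}{351527} = - \frac{2973802443}{6820678381}$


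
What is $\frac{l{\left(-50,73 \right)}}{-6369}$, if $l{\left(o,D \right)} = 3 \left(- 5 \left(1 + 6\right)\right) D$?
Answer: $\frac{2555}{2123} \approx 1.2035$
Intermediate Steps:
$l{\left(o,D \right)} = - 105 D$ ($l{\left(o,D \right)} = 3 \left(\left(-5\right) 7\right) D = 3 \left(-35\right) D = - 105 D$)
$\frac{l{\left(-50,73 \right)}}{-6369} = \frac{\left(-105\right) 73}{-6369} = \left(-7665\right) \left(- \frac{1}{6369}\right) = \frac{2555}{2123}$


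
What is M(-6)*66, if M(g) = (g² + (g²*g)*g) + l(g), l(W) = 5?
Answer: 88242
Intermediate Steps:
M(g) = 5 + g² + g⁴ (M(g) = (g² + (g²*g)*g) + 5 = (g² + g³*g) + 5 = (g² + g⁴) + 5 = 5 + g² + g⁴)
M(-6)*66 = (5 + (-6)² + (-6)⁴)*66 = (5 + 36 + 1296)*66 = 1337*66 = 88242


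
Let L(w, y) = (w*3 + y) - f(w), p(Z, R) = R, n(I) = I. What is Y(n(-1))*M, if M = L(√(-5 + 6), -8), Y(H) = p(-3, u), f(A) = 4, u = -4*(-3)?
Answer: -108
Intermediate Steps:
u = 12
Y(H) = 12
L(w, y) = -4 + y + 3*w (L(w, y) = (w*3 + y) - 1*4 = (3*w + y) - 4 = (y + 3*w) - 4 = -4 + y + 3*w)
M = -9 (M = -4 - 8 + 3*√(-5 + 6) = -4 - 8 + 3*√1 = -4 - 8 + 3*1 = -4 - 8 + 3 = -9)
Y(n(-1))*M = 12*(-9) = -108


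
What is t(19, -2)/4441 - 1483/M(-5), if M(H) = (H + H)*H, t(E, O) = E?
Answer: -6585053/222050 ≈ -29.656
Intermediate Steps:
M(H) = 2*H**2 (M(H) = (2*H)*H = 2*H**2)
t(19, -2)/4441 - 1483/M(-5) = 19/4441 - 1483/(2*(-5)**2) = 19*(1/4441) - 1483/(2*25) = 19/4441 - 1483/50 = -6585053/222050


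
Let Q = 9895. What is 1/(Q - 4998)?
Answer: 1/4897 ≈ 0.00020421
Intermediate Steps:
1/(Q - 4998) = 1/(9895 - 4998) = 1/4897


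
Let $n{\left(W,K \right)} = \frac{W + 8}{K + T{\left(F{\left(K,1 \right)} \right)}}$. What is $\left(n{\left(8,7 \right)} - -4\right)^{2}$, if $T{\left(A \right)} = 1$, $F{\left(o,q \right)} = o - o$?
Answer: $36$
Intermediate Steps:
$F{\left(o,q \right)} = 0$
$n{\left(W,K \right)} = \frac{8 + W}{1 + K}$ ($n{\left(W,K \right)} = \frac{W + 8}{K + 1} = \frac{8 + W}{1 + K}$)
$\left(n{\left(8,7 \right)} - -4\right)^{2} = \left(\frac{8 + 8}{1 + 7} - -4\right)^{2} = \left(\frac{1}{8} \cdot 16 + \left(-67 + 71\right)\right)^{2} = \left(\frac{1}{8} \cdot 16 + 4\right)^{2} = \left(2 + 4\right)^{2} = 6^{2} = 36$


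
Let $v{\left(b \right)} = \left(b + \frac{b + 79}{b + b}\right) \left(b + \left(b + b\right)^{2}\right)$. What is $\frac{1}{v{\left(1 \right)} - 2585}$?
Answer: $- \frac{1}{2380} \approx -0.00042017$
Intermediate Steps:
$v{\left(b \right)} = \left(b + 4 b^{2}\right) \left(b + \frac{79 + b}{2 b}\right)$ ($v{\left(b \right)} = \left(b + \frac{79 + b}{2 b}\right) \left(b + \left(2 b\right)^{2}\right) = \left(b + \left(79 + b\right) \frac{1}{2 b}\right) \left(b + 4 b^{2}\right) = \left(b + \frac{79 + b}{2 b}\right) \left(b + 4 b^{2}\right) = \left(b + 4 b^{2}\right) \left(b + \frac{79 + b}{2 b}\right)$)
$\frac{1}{v{\left(1 \right)} - 2585} = \frac{1}{\left(\frac{79}{2} + 3 \cdot 1^{2} + 4 \cdot 1^{3} + \frac{317}{2} \cdot 1\right) - 2585} = \frac{1}{\left(\frac{79}{2} + 3 \cdot 1 + 4 \cdot 1 + \frac{317}{2}\right) - 2585} = \frac{1}{\left(\frac{79}{2} + 3 + 4 + \frac{317}{2}\right) - 2585} = \frac{1}{205 - 2585} = \frac{1}{-2380} = - \frac{1}{2380}$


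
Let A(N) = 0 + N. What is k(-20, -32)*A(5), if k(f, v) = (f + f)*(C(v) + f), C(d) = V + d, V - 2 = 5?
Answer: 9000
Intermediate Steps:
V = 7 (V = 2 + 5 = 7)
C(d) = 7 + d
k(f, v) = 2*f*(7 + f + v) (k(f, v) = (f + f)*((7 + v) + f) = (2*f)*(7 + f + v) = 2*f*(7 + f + v))
A(N) = N
k(-20, -32)*A(5) = (2*(-20)*(7 - 20 - 32))*5 = (2*(-20)*(-45))*5 = 1800*5 = 9000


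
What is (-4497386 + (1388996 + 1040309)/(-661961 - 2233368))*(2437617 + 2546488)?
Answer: -64900097312392842395/2895329 ≈ -2.2415e+13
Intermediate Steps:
(-4497386 + (1388996 + 1040309)/(-661961 - 2233368))*(2437617 + 2546488) = (-4497386 + 2429305/(-2895329))*4984105 = (-4497386 + 2429305*(-1/2895329))*4984105 = (-4497386 - 2429305/2895329)*4984105 = -13021414539299/2895329*4984105 = -64900097312392842395/2895329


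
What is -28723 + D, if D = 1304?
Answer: -27419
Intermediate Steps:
-28723 + D = -28723 + 1304 = -27419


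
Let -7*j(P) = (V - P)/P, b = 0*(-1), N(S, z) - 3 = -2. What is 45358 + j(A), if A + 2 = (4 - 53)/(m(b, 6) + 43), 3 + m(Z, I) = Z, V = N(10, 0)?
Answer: 40958443/903 ≈ 45358.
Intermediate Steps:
N(S, z) = 1 (N(S, z) = 3 - 2 = 1)
b = 0
V = 1
m(Z, I) = -3 + Z
A = -129/40 (A = -2 + (4 - 53)/((-3 + 0) + 43) = -2 - 49/(-3 + 43) = -2 - 49/40 = -129/40 ≈ -3.2250)
j(P) = -(1 - P)/(7*P)
45358 + j(A) = 45358 + (-1 - 129/40)/(7*(-129/40)) = 45358 + (⅐)*(-40/129)*(-169/40) = 45358 + 169/903 = 40958443/903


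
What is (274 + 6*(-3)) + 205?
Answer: 461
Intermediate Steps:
(274 + 6*(-3)) + 205 = (274 - 18) + 205 = 256 + 205 = 461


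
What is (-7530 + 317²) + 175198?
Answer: 268157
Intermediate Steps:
(-7530 + 317²) + 175198 = (-7530 + 100489) + 175198 = 92959 + 175198 = 268157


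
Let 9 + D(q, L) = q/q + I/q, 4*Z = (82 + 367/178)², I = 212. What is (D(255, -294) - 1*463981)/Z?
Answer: -14995021157488/57092299095 ≈ -262.65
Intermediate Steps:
Z = 223891369/126736 (Z = (82 + 367/178)²/4 = (14963/178)²/4 = (¼)*(223891369/31684) = 223891369/126736 ≈ 1766.6)
D(q, L) = -8 + 212/q (D(q, L) = -9 + (q/q + 212/q) = -9 + (1 + 212/q) = -8 + 212/q)
(D(255, -294) - 1*463981)/Z = ((-8 + 212/255) - 1*463981)/(223891369/126736) = ((-8 + 212*(1/255)) - 463981)*(126736/223891369) = ((-8 + 212/255) - 463981)*(126736/223891369) = (-1828/255 - 463981)*(126736/223891369) = -118316983/255*126736/223891369 = -14995021157488/57092299095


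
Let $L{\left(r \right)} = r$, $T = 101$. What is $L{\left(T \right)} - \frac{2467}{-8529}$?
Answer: $\frac{863896}{8529} \approx 101.29$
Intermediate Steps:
$L{\left(T \right)} - \frac{2467}{-8529} = 101 - \frac{2467}{-8529} = 101 - 2467 \left(- \frac{1}{8529}\right) = 101 - - \frac{2467}{8529} = 101 + \frac{2467}{8529} = \frac{863896}{8529}$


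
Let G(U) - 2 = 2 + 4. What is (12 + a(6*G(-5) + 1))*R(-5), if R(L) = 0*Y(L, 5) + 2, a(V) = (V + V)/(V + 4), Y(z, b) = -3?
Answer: 1468/53 ≈ 27.698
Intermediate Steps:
G(U) = 8 (G(U) = 2 + (2 + 4) = 2 + 6 = 8)
a(V) = 2*V/(4 + V) (a(V) = (2*V)/(4 + V) = 2*V/(4 + V))
R(L) = 2 (R(L) = 0*(-3) + 2 = 0 + 2 = 2)
(12 + a(6*G(-5) + 1))*R(-5) = (12 + 2*(6*8 + 1)/(4 + (6*8 + 1)))*2 = (12 + 2*(48 + 1)/(4 + (48 + 1)))*2 = (12 + 2*49/(4 + 49))*2 = (12 + 2*49/53)*2 = (12 + 2*49*(1/53))*2 = (12 + 98/53)*2 = (734/53)*2 = 1468/53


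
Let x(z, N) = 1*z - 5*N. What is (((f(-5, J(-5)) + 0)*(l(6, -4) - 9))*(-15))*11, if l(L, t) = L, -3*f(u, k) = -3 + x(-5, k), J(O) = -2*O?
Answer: 9570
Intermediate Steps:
x(z, N) = z - 5*N
f(u, k) = 8/3 + 5*k/3 (f(u, k) = -(-3 + (-5 - 5*k))/3 = -(-8 - 5*k)/3 = 8/3 + 5*k/3)
(((f(-5, J(-5)) + 0)*(l(6, -4) - 9))*(-15))*11 = ((((8/3 + 5*(-2*(-5))/3) + 0)*(6 - 9))*(-15))*11 = ((((8/3 + (5/3)*10) + 0)*(-3))*(-15))*11 = ((((8/3 + 50/3) + 0)*(-3))*(-15))*11 = (((58/3 + 0)*(-3))*(-15))*11 = (((58/3)*(-3))*(-15))*11 = -58*(-15)*11 = 870*11 = 9570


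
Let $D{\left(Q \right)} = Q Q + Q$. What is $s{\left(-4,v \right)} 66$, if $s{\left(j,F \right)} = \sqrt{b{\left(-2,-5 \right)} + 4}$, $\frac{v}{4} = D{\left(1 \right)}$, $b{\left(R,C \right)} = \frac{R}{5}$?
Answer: $\frac{198 \sqrt{10}}{5} \approx 125.23$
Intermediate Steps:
$b{\left(R,C \right)} = \frac{R}{5}$ ($b{\left(R,C \right)} = R \frac{1}{5} = \frac{R}{5}$)
$D{\left(Q \right)} = Q + Q^{2}$ ($D{\left(Q \right)} = Q^{2} + Q = Q + Q^{2}$)
$v = 8$ ($v = 4 \cdot 1 \left(1 + 1\right) = 4 \cdot 1 \cdot 2 = 4 \cdot 2 = 8$)
$s{\left(j,F \right)} = \frac{3 \sqrt{10}}{5}$ ($s{\left(j,F \right)} = \sqrt{\frac{1}{5} \left(-2\right) + 4} = \sqrt{- \frac{2}{5} + 4} = \sqrt{\frac{18}{5}} = \frac{3 \sqrt{10}}{5}$)
$s{\left(-4,v \right)} 66 = \frac{3 \sqrt{10}}{5} \cdot 66 = \frac{198 \sqrt{10}}{5}$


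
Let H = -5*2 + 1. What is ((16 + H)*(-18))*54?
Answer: -6804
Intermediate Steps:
H = -9 (H = -10 + 1 = -9)
((16 + H)*(-18))*54 = ((16 - 9)*(-18))*54 = (7*(-18))*54 = -126*54 = -6804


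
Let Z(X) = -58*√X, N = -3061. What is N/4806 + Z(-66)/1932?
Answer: -3061/4806 - 29*I*√66/966 ≈ -0.63691 - 0.24389*I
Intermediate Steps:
N/4806 + Z(-66)/1932 = -3061/4806 - 58*I*√66/1932 = -3061*1/4806 - 58*I*√66*(1/1932) = -3061/4806 - 58*I*√66*(1/1932) = -3061/4806 - 29*I*√66/966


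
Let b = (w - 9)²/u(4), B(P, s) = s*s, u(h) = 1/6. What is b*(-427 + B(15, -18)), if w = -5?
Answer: -121128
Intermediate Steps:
u(h) = ⅙
B(P, s) = s²
b = 1176 (b = (-5 - 9)²/(⅙) = (-14)²*6 = 196*6 = 1176)
b*(-427 + B(15, -18)) = 1176*(-427 + (-18)²) = 1176*(-427 + 324) = 1176*(-103) = -121128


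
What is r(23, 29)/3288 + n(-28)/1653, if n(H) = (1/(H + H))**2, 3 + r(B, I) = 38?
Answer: 7559857/710181696 ≈ 0.010645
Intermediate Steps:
r(B, I) = 35 (r(B, I) = -3 + 38 = 35)
n(H) = 1/(4*H**2) (n(H) = (1/(2*H))**2 = 1/(4*H**2))
r(23, 29)/3288 + n(-28)/1653 = 35/3288 + ((1/4)/(-28)**2)/1653 = 35*(1/3288) + ((1/4)*(1/784))*(1/1653) = 35/3288 + (1/3136)*(1/1653) = 35/3288 + 1/5183808 = 7559857/710181696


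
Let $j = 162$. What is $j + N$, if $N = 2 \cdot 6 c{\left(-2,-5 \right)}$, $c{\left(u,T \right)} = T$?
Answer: $102$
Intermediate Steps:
$N = -60$ ($N = 2 \cdot 6 \left(-5\right) = 12 \left(-5\right) = -60$)
$j + N = 162 - 60 = 102$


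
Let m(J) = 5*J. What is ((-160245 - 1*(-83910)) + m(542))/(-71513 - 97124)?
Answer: 73625/168637 ≈ 0.43659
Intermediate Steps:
((-160245 - 1*(-83910)) + m(542))/(-71513 - 97124) = ((-160245 - 1*(-83910)) + 5*542)/(-71513 - 97124) = ((-160245 + 83910) + 2710)/(-168637) = (-76335 + 2710)*(-1/168637) = -73625*(-1/168637) = 73625/168637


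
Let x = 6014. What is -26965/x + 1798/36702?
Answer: -489428129/110362914 ≈ -4.4347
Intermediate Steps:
-26965/x + 1798/36702 = -26965/6014 + 1798/36702 = -26965*1/6014 + 1798*(1/36702) = -26965/6014 + 899/18351 = -489428129/110362914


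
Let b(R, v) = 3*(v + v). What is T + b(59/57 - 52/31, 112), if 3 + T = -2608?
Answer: -1939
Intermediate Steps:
b(R, v) = 6*v (b(R, v) = 3*(2*v) = 6*v)
T = -2611 (T = -3 - 2608 = -2611)
T + b(59/57 - 52/31, 112) = -2611 + 6*112 = -2611 + 672 = -1939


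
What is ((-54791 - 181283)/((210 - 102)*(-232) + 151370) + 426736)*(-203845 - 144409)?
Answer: -68510071183130/461 ≈ -1.4861e+11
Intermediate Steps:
((-54791 - 181283)/((210 - 102)*(-232) + 151370) + 426736)*(-203845 - 144409) = (-236074/(108*(-232) + 151370) + 426736)*(-348254) = (-236074/(-25056 + 151370) + 426736)*(-348254) = (-236074/126314 + 426736)*(-348254) = (-236074*1/126314 + 426736)*(-348254) = (-118037/63157 + 426736)*(-348254) = (26951247515/63157)*(-348254) = -68510071183130/461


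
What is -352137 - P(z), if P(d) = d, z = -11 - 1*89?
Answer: -352037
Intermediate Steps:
z = -100 (z = -11 - 89 = -100)
-352137 - P(z) = -352137 - 1*(-100) = -352137 + 100 = -352037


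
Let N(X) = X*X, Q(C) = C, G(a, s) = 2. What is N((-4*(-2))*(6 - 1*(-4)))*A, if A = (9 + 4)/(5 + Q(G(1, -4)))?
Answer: 83200/7 ≈ 11886.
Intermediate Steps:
A = 13/7 (A = (9 + 4)/(5 + 2) = 13/7 ≈ 1.8571)
N(X) = X**2
N((-4*(-2))*(6 - 1*(-4)))*A = ((-4*(-2))*(6 - 1*(-4)))**2*(13/7) = (8*(6 + 4))**2*(13/7) = (8*10)**2*(13/7) = 80**2*(13/7) = 6400*(13/7) = 83200/7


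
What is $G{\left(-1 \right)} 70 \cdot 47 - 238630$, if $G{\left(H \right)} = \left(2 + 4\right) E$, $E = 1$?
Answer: $-218890$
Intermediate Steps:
$G{\left(H \right)} = 6$ ($G{\left(H \right)} = \left(2 + 4\right) 1 = 6 \cdot 1 = 6$)
$G{\left(-1 \right)} 70 \cdot 47 - 238630 = 6 \cdot 70 \cdot 47 - 238630 = 420 \cdot 47 - 238630 = 19740 - 238630 = -218890$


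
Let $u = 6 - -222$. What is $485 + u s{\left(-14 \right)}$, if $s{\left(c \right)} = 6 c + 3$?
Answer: $-17983$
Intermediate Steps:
$s{\left(c \right)} = 3 + 6 c$
$u = 228$ ($u = 6 + 222 = 228$)
$485 + u s{\left(-14 \right)} = 485 + 228 \left(3 + 6 \left(-14\right)\right) = 485 + 228 \left(3 - 84\right) = 485 + 228 \left(-81\right) = 485 - 18468 = -17983$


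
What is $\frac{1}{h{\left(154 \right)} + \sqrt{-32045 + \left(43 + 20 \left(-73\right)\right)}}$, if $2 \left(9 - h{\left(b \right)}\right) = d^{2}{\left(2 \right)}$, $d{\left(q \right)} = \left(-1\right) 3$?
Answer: $\frac{2}{14881} - \frac{52 i \sqrt{22}}{44643} \approx 0.0001344 - 0.0054634 i$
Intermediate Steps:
$d{\left(q \right)} = -3$
$h{\left(b \right)} = \frac{9}{2}$ ($h{\left(b \right)} = 9 - \frac{\left(-3\right)^{2}}{2} = 9 - \frac{9}{2} = \frac{9}{2}$)
$\frac{1}{h{\left(154 \right)} + \sqrt{-32045 + \left(43 + 20 \left(-73\right)\right)}} = \frac{1}{\frac{9}{2} + \sqrt{-32045 + \left(43 + 20 \left(-73\right)\right)}} = \frac{1}{\frac{9}{2} + \sqrt{-32045 + \left(43 - 1460\right)}} = \frac{1}{\frac{9}{2} + \sqrt{-32045 - 1417}} = \frac{1}{\frac{9}{2} + \sqrt{-33462}} = \frac{1}{\frac{9}{2} + 39 i \sqrt{22}}$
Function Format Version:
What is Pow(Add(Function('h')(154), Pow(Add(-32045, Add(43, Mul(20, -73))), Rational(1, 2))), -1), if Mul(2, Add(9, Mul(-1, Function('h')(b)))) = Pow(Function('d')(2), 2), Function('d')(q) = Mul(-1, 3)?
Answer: Add(Rational(2, 14881), Mul(Rational(-52, 44643), I, Pow(22, Rational(1, 2)))) ≈ Add(0.00013440, Mul(-0.0054634, I))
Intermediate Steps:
Function('d')(q) = -3
Function('h')(b) = Rational(9, 2) (Function('h')(b) = Add(9, Mul(Rational(-1, 2), Pow(-3, 2))) = Add(9, Mul(Rational(-1, 2), 9)) = Add(9, Rational(-9, 2)) = Rational(9, 2))
Pow(Add(Function('h')(154), Pow(Add(-32045, Add(43, Mul(20, -73))), Rational(1, 2))), -1) = Pow(Add(Rational(9, 2), Pow(Add(-32045, Add(43, Mul(20, -73))), Rational(1, 2))), -1) = Pow(Add(Rational(9, 2), Pow(Add(-32045, Add(43, -1460)), Rational(1, 2))), -1) = Pow(Add(Rational(9, 2), Pow(Add(-32045, -1417), Rational(1, 2))), -1) = Pow(Add(Rational(9, 2), Pow(-33462, Rational(1, 2))), -1) = Pow(Add(Rational(9, 2), Mul(39, I, Pow(22, Rational(1, 2)))), -1)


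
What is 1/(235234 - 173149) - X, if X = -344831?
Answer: 21408832636/62085 ≈ 3.4483e+5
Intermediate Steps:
1/(235234 - 173149) - X = 1/(235234 - 173149) - 1*(-344831) = 1/62085 + 344831 = 21408832636/62085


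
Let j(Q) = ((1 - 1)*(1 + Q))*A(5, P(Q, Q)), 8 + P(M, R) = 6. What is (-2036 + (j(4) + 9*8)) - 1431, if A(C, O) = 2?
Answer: -3395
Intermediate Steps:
P(M, R) = -2 (P(M, R) = -8 + 6 = -2)
j(Q) = 0 (j(Q) = ((1 - 1)*(1 + Q))*2 = (0*(1 + Q))*2 = 0*2 = 0)
(-2036 + (j(4) + 9*8)) - 1431 = (-2036 + (0 + 9*8)) - 1431 = (-2036 + (0 + 72)) - 1431 = (-2036 + 72) - 1431 = -1964 - 1431 = -3395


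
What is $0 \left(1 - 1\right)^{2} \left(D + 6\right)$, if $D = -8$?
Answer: $0$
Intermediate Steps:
$0 \left(1 - 1\right)^{2} \left(D + 6\right) = 0 \left(1 - 1\right)^{2} \left(-8 + 6\right) = 0 \cdot 0^{2} \left(-2\right) = 0 \cdot 0 \left(-2\right) = 0 \left(-2\right) = 0$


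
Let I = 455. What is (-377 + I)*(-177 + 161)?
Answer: -1248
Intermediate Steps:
(-377 + I)*(-177 + 161) = (-377 + 455)*(-177 + 161) = 78*(-16) = -1248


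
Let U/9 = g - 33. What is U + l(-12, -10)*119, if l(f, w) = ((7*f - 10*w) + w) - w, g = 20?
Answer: 1787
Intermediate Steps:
U = -117 (U = 9*(20 - 33) = 9*(-13) = -117)
l(f, w) = -10*w + 7*f (l(f, w) = ((-10*w + 7*f) + w) - w = (-9*w + 7*f) - w = -10*w + 7*f)
U + l(-12, -10)*119 = -117 + (-10*(-10) + 7*(-12))*119 = -117 + (100 - 84)*119 = -117 + 16*119 = -117 + 1904 = 1787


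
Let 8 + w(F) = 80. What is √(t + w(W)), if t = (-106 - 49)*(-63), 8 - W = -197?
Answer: 3*√1093 ≈ 99.182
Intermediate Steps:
W = 205 (W = 8 - 1*(-197) = 8 + 197 = 205)
w(F) = 72 (w(F) = -8 + 80 = 72)
t = 9765 (t = -155*(-63) = 9765)
√(t + w(W)) = √(9765 + 72) = √9837 = 3*√1093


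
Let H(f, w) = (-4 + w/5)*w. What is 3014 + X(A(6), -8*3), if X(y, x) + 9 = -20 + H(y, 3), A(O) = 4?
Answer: 14874/5 ≈ 2974.8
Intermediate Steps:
H(f, w) = w*(-4 + w/5) (H(f, w) = (-4 + w*(⅕))*w = (-4 + w/5)*w = w*(-4 + w/5))
X(y, x) = -196/5 (X(y, x) = -9 + (-20 + (⅕)*3*(-20 + 3)) = -9 + (-20 + (⅕)*3*(-17)) = -9 + (-20 - 51/5) = -9 - 151/5 = -196/5)
3014 + X(A(6), -8*3) = 3014 - 196/5 = 14874/5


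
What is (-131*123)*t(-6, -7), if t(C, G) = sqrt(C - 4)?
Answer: -16113*I*sqrt(10) ≈ -50954.0*I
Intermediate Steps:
t(C, G) = sqrt(-4 + C)
(-131*123)*t(-6, -7) = (-131*123)*sqrt(-4 - 6) = -16113*I*sqrt(10)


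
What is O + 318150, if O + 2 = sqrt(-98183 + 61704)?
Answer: 318148 + I*sqrt(36479) ≈ 3.1815e+5 + 190.99*I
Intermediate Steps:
O = -2 + I*sqrt(36479) (O = -2 + sqrt(-98183 + 61704) = -2 + sqrt(-36479) = -2 + I*sqrt(36479) ≈ -2.0 + 190.99*I)
O + 318150 = (-2 + I*sqrt(36479)) + 318150 = 318148 + I*sqrt(36479)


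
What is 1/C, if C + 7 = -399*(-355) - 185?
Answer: 1/141453 ≈ 7.0695e-6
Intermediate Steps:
C = 141453 (C = -7 + (-399*(-355) - 185) = -7 + (141645 - 185) = -7 + 141460 = 141453)
1/C = 1/141453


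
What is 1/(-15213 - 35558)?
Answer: -1/50771 ≈ -1.9696e-5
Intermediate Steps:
1/(-15213 - 35558) = 1/(-50771) = -1/50771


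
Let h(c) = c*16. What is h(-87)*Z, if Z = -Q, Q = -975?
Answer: -1357200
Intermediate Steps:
h(c) = 16*c
Z = 975 (Z = -1*(-975) = 975)
h(-87)*Z = (16*(-87))*975 = -1392*975 = -1357200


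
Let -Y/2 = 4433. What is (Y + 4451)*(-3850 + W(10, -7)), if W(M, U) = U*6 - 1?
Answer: 17187595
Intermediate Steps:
Y = -8866 (Y = -2*4433 = -8866)
W(M, U) = -1 + 6*U (W(M, U) = 6*U - 1 = -1 + 6*U)
(Y + 4451)*(-3850 + W(10, -7)) = (-8866 + 4451)*(-3850 + (-1 + 6*(-7))) = -4415*(-3850 + (-1 - 42)) = -4415*(-3850 - 43) = -4415*(-3893) = 17187595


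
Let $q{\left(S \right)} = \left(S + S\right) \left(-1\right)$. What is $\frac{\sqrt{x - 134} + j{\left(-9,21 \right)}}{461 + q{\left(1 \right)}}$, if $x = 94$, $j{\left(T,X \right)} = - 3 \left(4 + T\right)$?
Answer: $\frac{5}{153} + \frac{2 i \sqrt{10}}{459} \approx 0.03268 + 0.013779 i$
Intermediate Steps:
$j{\left(T,X \right)} = -12 - 3 T$
$q{\left(S \right)} = - 2 S$ ($q{\left(S \right)} = 2 S \left(-1\right) = - 2 S$)
$\frac{\sqrt{x - 134} + j{\left(-9,21 \right)}}{461 + q{\left(1 \right)}} = \frac{\sqrt{94 - 134} - -15}{461 - 2} = \frac{\sqrt{-40} + \left(-12 + 27\right)}{461 - 2} = \frac{2 i \sqrt{10} + 15}{459} = \left(15 + 2 i \sqrt{10}\right) \frac{1}{459} = \frac{5}{153} + \frac{2 i \sqrt{10}}{459}$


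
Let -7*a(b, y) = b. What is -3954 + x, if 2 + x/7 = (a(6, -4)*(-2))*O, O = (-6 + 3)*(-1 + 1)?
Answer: -3968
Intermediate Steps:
a(b, y) = -b/7
O = 0 (O = -3*0 = 0)
x = -14 (x = -14 + 7*((-1/7*6*(-2))*0) = -14 + 7*(-6/7*(-2)*0) = -14 + 7*((12/7)*0) = -14 + 7*0 = -14 + 0 = -14)
-3954 + x = -3954 - 14 = -3968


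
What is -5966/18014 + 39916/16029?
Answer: 311708905/144373203 ≈ 2.1590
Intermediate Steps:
-5966/18014 + 39916/16029 = -5966*1/18014 + 39916*(1/16029) = -2983/9007 + 39916/16029 = 311708905/144373203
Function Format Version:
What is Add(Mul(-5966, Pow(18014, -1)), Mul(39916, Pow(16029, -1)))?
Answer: Rational(311708905, 144373203) ≈ 2.1590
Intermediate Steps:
Add(Mul(-5966, Pow(18014, -1)), Mul(39916, Pow(16029, -1))) = Add(Mul(-5966, Rational(1, 18014)), Mul(39916, Rational(1, 16029))) = Add(Rational(-2983, 9007), Rational(39916, 16029)) = Rational(311708905, 144373203)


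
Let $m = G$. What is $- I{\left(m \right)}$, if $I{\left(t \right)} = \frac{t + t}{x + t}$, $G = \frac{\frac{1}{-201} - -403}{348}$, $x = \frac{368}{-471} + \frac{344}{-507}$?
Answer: $\frac{2149226066}{280046567} \approx 7.6745$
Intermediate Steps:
$x = - \frac{116200}{79599}$ ($x = 368 \left(- \frac{1}{471}\right) + 344 \left(- \frac{1}{507}\right) = - \frac{368}{471} - \frac{344}{507} = - \frac{116200}{79599} \approx -1.4598$)
$G = \frac{40501}{34974}$ ($G = \left(- \frac{1}{201} + 403\right) \frac{1}{348} = \frac{81002}{201} \cdot \frac{1}{348} = \frac{40501}{34974} \approx 1.158$)
$m = \frac{40501}{34974} \approx 1.158$
$I{\left(t \right)} = \frac{2 t}{- \frac{116200}{79599} + t}$ ($I{\left(t \right)} = \frac{t + t}{- \frac{116200}{79599} + t} = \frac{2 t}{- \frac{116200}{79599} + t}$)
$- I{\left(m \right)} = - \frac{159198 \cdot 40501}{34974 \left(-116200 + 79599 \cdot \frac{40501}{34974}\right)} = - \frac{159198 \cdot 40501}{34974 \left(-116200 + \frac{1074613033}{11658}\right)} = - \frac{159198 \cdot 40501}{34974 \left(- \frac{280046567}{11658}\right)} = - \frac{159198 \cdot 40501 \left(-11658\right)}{34974 \cdot 280046567} = \left(-1\right) \left(- \frac{2149226066}{280046567}\right) = \frac{2149226066}{280046567}$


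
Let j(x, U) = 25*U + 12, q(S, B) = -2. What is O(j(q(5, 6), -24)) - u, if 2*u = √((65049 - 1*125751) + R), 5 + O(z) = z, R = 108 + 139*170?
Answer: -593 - I*√9241 ≈ -593.0 - 96.13*I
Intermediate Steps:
j(x, U) = 12 + 25*U
R = 23738 (R = 108 + 23630 = 23738)
O(z) = -5 + z
u = I*√9241 (u = √((65049 - 1*125751) + 23738)/2 = √((65049 - 125751) + 23738)/2 = √(-60702 + 23738)/2 = √(-36964)/2 = (2*I*√9241)/2 = I*√9241 ≈ 96.13*I)
O(j(q(5, 6), -24)) - u = (-5 + (12 + 25*(-24))) - I*√9241 = (-5 + (12 - 600)) - I*√9241 = (-5 - 588) - I*√9241 = -593 - I*√9241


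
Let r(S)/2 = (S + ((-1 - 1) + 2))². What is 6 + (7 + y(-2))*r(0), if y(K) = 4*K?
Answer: 6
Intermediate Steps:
r(S) = 2*S² (r(S) = 2*(S + ((-1 - 1) + 2))² = 2*(S + (-2 + 2))² = 2*(S + 0)² = 2*S²)
6 + (7 + y(-2))*r(0) = 6 + (7 + 4*(-2))*(2*0²) = 6 + (7 - 8)*(2*0) = 6 - 1*0 = 6 + 0 = 6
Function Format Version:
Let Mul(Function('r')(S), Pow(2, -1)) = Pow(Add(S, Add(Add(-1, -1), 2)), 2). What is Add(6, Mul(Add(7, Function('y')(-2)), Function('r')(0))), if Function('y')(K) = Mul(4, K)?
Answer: 6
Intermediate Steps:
Function('r')(S) = Mul(2, Pow(S, 2)) (Function('r')(S) = Mul(2, Pow(Add(S, Add(Add(-1, -1), 2)), 2)) = Mul(2, Pow(Add(S, Add(-2, 2)), 2)) = Mul(2, Pow(Add(S, 0), 2)) = Mul(2, Pow(S, 2)))
Add(6, Mul(Add(7, Function('y')(-2)), Function('r')(0))) = Add(6, Mul(Add(7, Mul(4, -2)), Mul(2, Pow(0, 2)))) = Add(6, Mul(Add(7, -8), Mul(2, 0))) = Add(6, Mul(-1, 0)) = Add(6, 0) = 6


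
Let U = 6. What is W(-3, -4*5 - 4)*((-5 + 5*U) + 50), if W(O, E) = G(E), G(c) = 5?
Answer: 375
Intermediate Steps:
W(O, E) = 5
W(-3, -4*5 - 4)*((-5 + 5*U) + 50) = 5*((-5 + 5*6) + 50) = 5*((-5 + 30) + 50) = 5*(25 + 50) = 5*75 = 375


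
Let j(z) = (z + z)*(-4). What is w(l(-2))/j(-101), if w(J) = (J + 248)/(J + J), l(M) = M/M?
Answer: 249/1616 ≈ 0.15408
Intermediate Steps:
l(M) = 1
j(z) = -8*z (j(z) = (2*z)*(-4) = -8*z)
w(J) = (248 + J)/(2*J) (w(J) = (248 + J)/((2*J)) = (248 + J)*(1/(2*J)) = (248 + J)/(2*J))
w(l(-2))/j(-101) = ((½)*(248 + 1)/1)/((-8*(-101))) = ((½)*1*249)/808 = (249/2)*(1/808) = 249/1616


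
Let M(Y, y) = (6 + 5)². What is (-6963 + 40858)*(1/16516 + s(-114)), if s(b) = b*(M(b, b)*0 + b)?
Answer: 7275288454615/16516 ≈ 4.4050e+8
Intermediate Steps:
M(Y, y) = 121 (M(Y, y) = 11² = 121)
s(b) = b² (s(b) = b*(121*0 + b) = b*(0 + b) = b*b = b²)
(-6963 + 40858)*(1/16516 + s(-114)) = (-6963 + 40858)*(1/16516 + (-114)²) = 33895*(1/16516 + 12996) = 33895*(214641937/16516) = 7275288454615/16516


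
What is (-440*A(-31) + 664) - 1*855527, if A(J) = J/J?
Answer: -855303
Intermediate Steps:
A(J) = 1
(-440*A(-31) + 664) - 1*855527 = (-440*1 + 664) - 1*855527 = (-440 + 664) - 855527 = 224 - 855527 = -855303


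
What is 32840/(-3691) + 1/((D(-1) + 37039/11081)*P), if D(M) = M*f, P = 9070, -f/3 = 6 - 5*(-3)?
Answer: -218968473049629/24610620736540 ≈ -8.8973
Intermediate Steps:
f = -63 (f = -3*(6 - 5*(-3)) = -3*(6 + 15) = -3*21 = -63)
D(M) = -63*M (D(M) = M*(-63) = -63*M)
32840/(-3691) + 1/((D(-1) + 37039/11081)*P) = 32840/(-3691) + 1/((-63*(-1) + 37039/11081)*9070) = 32840*(-1/3691) + (1/9070)/(63 + 37039*(1/11081)) = -32840/3691 + (1/9070)/(63 + 37039/11081) = -32840/3691 + (1/9070)/(735142/11081) = -32840/3691 + (11081/735142)*(1/9070) = -32840/3691 + 11081/6667737940 = -218968473049629/24610620736540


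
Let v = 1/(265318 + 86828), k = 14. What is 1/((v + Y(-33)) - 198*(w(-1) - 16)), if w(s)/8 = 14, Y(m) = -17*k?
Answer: -352146/6777401915 ≈ -5.1959e-5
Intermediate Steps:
Y(m) = -238 (Y(m) = -17*14 = -238)
v = 1/352146 ≈ 2.8397e-6
w(s) = 112 (w(s) = 8*14 = 112)
1/((v + Y(-33)) - 198*(w(-1) - 16)) = 1/((1/352146 - 238) - 198*(112 - 16)) = 1/(-83810747/352146 - 198*96) = 1/(-83810747/352146 - 19008) = 1/(-6777401915/352146) = -352146/6777401915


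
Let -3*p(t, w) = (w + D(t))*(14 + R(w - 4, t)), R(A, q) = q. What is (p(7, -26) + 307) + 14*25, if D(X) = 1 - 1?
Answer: 839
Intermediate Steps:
D(X) = 0
p(t, w) = -w*(14 + t)/3 (p(t, w) = -(w + 0)*(14 + t)/3 = -w*(14 + t)/3)
(p(7, -26) + 307) + 14*25 = ((⅓)*(-26)*(-14 - 1*7) + 307) + 14*25 = ((⅓)*(-26)*(-14 - 7) + 307) + 350 = ((⅓)*(-26)*(-21) + 307) + 350 = (182 + 307) + 350 = 489 + 350 = 839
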